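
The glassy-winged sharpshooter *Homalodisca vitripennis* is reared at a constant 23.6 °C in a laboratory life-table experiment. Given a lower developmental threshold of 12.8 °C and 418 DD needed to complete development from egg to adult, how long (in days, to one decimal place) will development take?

Daily accumulation = 23.6 − 12.8 = 10.8 DD/day.
Duration = 418 / 10.8 = 38.704 ≈ 38.7 days.

38.7 days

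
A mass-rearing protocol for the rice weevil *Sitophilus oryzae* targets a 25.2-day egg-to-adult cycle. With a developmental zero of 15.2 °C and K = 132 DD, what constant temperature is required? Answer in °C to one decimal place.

20.4 °C

Required daily accumulation = 132 / 25.2 = 5.238 DD/day.
T = T_base + 5.238 = 15.2 + 5.238 = 20.438 ≈ 20.4 °C.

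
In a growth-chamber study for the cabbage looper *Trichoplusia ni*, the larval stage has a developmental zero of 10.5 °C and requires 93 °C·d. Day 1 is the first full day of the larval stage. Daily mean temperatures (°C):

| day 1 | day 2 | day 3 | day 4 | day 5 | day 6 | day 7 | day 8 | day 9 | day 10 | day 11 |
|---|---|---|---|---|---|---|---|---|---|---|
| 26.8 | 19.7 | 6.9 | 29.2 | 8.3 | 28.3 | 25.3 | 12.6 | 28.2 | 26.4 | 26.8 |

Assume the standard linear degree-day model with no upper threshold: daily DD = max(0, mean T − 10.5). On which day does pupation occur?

day 9

Daily DD above 10.5 °C: 16.3, 9.2, 0.0, 18.7, 0.0, 17.8, 14.8, 2.1, 17.7, 15.9, 16.3.
Cumulative: 16.3, 25.5, 25.5, 44.2, 44.2, 62.0, 76.8, 78.9, 96.6, 112.5, 128.8.
The total first reaches 93 DD on day 9.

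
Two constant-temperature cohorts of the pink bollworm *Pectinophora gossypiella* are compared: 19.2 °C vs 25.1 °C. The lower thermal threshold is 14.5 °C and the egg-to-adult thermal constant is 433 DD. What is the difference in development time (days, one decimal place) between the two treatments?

At 19.2 °C: 433 / (19.2 − 14.5) = 433 / 4.7 = 92.128 d.
At 25.1 °C: 433 / (25.1 − 14.5) = 433 / 10.6 = 40.849 d.
Difference = |92.128 − 40.849| = 51.279 ≈ 51.3 days.

51.3 days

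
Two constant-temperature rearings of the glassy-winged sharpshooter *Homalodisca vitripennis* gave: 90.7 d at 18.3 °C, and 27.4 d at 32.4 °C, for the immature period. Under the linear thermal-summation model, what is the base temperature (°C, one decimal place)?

Linear rate model ⇒ the product D·(T − T_b) is constant across temperatures.
90.7·(18.3 − T_b) = 27.4·(32.4 − T_b)
T_b = (90.7·18.3 − 27.4·32.4) / (90.7 − 27.4) = 772.05 / 63.3 = 12.197 °C ≈ 12.2 °C.

12.2 °C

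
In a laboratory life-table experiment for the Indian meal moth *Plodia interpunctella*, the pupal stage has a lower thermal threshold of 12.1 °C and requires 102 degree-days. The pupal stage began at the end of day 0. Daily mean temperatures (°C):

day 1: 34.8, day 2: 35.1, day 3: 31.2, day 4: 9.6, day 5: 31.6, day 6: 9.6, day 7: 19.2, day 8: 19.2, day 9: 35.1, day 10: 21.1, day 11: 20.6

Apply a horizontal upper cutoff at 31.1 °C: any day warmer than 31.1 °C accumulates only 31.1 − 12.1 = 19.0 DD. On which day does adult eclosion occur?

Daily DD above 12.1 °C (capped at 19.0): 19.0, 19.0, 19.0, 0.0, 19.0, 0.0, 7.1, 7.1, 19.0, 9.0, 8.5.
Cumulative: 19.0, 38.0, 57.0, 57.0, 76.0, 76.0, 83.1, 90.2, 109.2, 118.2, 126.7.
The total first reaches 102 DD on day 9.

day 9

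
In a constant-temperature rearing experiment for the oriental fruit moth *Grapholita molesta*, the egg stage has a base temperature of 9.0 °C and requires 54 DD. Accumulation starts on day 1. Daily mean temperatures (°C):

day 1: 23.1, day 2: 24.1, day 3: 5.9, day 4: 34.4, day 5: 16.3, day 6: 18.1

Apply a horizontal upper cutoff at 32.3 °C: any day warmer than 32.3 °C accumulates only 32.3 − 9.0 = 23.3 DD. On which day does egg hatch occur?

day 5

Daily DD above 9.0 °C (capped at 23.3): 14.1, 15.1, 0.0, 23.3, 7.3, 9.1.
Cumulative: 14.1, 29.2, 29.2, 52.5, 59.8, 68.9.
The total first reaches 54 DD on day 5.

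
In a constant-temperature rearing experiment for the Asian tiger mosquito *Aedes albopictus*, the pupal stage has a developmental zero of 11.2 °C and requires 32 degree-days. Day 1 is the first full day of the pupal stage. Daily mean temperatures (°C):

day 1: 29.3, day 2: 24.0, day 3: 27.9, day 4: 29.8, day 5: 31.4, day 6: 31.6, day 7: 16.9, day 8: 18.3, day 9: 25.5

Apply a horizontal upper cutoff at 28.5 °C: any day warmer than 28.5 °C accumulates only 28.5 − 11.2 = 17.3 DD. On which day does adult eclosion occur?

day 3

Daily DD above 11.2 °C (capped at 17.3): 17.3, 12.8, 16.7, 17.3, 17.3, 17.3, 5.7, 7.1, 14.3.
Cumulative: 17.3, 30.1, 46.8, 64.1, 81.4, 98.7, 104.4, 111.5, 125.8.
The total first reaches 32 DD on day 3.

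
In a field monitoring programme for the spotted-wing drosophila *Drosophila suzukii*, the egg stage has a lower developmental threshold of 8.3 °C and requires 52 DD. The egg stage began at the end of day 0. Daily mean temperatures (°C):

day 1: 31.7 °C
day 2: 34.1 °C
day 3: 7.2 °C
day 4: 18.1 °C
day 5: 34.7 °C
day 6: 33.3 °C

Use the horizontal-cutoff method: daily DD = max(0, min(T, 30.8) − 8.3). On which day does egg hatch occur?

Daily DD above 8.3 °C (capped at 22.5): 22.5, 22.5, 0.0, 9.8, 22.5, 22.5.
Cumulative: 22.5, 45.0, 45.0, 54.8, 77.3, 99.8.
The total first reaches 52 DD on day 4.

day 4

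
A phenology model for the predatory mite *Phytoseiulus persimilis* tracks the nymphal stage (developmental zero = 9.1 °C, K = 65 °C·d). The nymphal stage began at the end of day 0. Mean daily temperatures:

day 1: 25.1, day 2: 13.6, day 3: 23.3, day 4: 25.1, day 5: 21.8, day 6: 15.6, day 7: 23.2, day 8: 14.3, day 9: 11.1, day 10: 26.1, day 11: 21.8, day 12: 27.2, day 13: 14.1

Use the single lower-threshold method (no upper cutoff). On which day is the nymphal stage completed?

day 6

Daily DD above 9.1 °C: 16.0, 4.5, 14.2, 16.0, 12.7, 6.5, 14.1, 5.2, 2.0, 17.0, 12.7, 18.1, 5.0.
Cumulative: 16.0, 20.5, 34.7, 50.7, 63.4, 69.9, 84.0, 89.2, 91.2, 108.2, 120.9, 139.0, 144.0.
The total first reaches 65 DD on day 6.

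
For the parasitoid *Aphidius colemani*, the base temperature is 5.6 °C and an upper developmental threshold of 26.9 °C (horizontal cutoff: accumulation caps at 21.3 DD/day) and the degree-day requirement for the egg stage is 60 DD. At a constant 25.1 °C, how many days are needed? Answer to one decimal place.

Daily accumulation = 25.1 − 5.6 = 19.5 DD/day.
Duration = 60 / 19.5 = 3.077 ≈ 3.1 days.

3.1 days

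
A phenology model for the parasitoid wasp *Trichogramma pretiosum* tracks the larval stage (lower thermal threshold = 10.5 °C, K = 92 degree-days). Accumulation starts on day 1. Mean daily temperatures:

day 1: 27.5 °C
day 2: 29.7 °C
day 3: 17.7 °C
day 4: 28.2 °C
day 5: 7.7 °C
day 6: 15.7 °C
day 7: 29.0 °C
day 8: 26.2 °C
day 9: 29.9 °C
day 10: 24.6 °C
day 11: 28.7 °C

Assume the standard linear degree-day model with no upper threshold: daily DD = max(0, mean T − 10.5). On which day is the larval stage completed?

Daily DD above 10.5 °C: 17.0, 19.2, 7.2, 17.7, 0.0, 5.2, 18.5, 15.7, 19.4, 14.1, 18.2.
Cumulative: 17.0, 36.2, 43.4, 61.1, 61.1, 66.3, 84.8, 100.5, 119.9, 134.0, 152.2.
The total first reaches 92 DD on day 8.

day 8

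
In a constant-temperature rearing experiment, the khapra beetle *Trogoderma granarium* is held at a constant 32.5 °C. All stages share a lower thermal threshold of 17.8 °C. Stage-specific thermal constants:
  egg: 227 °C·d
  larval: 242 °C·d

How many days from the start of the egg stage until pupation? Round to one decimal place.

31.9 days

Daily accumulation at 32.5 °C = 32.5 − 17.8 = 14.7 DD/day.
Total K = 227 + 242 = 469 DD.
Total duration = 469 / 14.7 = 31.905 ≈ 31.9 days.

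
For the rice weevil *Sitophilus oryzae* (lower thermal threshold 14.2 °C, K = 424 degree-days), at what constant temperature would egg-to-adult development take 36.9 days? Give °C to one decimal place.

Required daily accumulation = 424 / 36.9 = 11.491 DD/day.
T = T_base + 11.491 = 14.2 + 11.491 = 25.691 ≈ 25.7 °C.

25.7 °C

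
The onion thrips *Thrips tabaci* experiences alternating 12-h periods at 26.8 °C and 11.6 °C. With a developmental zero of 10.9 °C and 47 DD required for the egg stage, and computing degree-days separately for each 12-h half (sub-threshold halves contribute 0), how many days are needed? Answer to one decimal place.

Day half: max(0, 26.8 − 10.9) × 0.5 = 15.9 × 0.5 = 7.95 DD.
Night half: max(0, 11.6 − 10.9) × 0.5 = 0.7 × 0.5 = 0.35 DD.
Per 24 h: 8.30 DD/day.
Duration = 47 / 8.30 = 5.663 ≈ 5.7 days.

5.7 days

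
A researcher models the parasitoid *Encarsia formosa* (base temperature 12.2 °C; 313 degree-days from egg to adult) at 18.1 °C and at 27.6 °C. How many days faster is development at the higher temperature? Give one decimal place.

At 18.1 °C: 313 / (18.1 − 12.2) = 313 / 5.9 = 53.051 d.
At 27.6 °C: 313 / (27.6 − 12.2) = 313 / 15.4 = 20.325 d.
Difference = |53.051 − 20.325| = 32.726 ≈ 32.7 days.

32.7 days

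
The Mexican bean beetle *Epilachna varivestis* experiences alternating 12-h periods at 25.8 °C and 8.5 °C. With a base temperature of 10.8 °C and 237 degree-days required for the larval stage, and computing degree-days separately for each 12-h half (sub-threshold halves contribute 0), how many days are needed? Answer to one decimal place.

Day half: max(0, 25.8 − 10.8) × 0.5 = 15.0 × 0.5 = 7.50 DD.
Night half: max(0, 8.5 − 10.8) × 0.5 = 0.0 × 0.5 = 0.00 DD.
Per 24 h: 7.50 DD/day.
Duration = 237 / 7.50 = 31.600 ≈ 31.6 days.

31.6 days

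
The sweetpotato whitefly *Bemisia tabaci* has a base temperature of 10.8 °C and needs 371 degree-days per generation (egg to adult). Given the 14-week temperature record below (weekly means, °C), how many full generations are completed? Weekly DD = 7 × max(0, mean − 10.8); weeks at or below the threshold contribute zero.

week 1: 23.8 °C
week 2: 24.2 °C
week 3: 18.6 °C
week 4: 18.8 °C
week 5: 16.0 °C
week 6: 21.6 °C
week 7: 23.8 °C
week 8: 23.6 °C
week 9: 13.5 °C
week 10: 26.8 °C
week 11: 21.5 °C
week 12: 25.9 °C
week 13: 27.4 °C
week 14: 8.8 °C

Weekly DD (7 × max(0, T̄ − 10.8)): 91.0, 93.8, 54.6, 56.0, 36.4, 75.6, 91.0, 89.6, 18.9, 112.0, 74.9, 105.7, 116.2, 0.0.
Season total = 1015.7 DD.
Complete generations = ⌊1015.7 / 371⌋ = 2.

2 generations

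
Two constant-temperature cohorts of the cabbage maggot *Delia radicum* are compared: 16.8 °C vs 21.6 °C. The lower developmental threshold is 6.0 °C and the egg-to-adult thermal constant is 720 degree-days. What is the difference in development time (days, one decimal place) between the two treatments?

20.5 days

At 16.8 °C: 720 / (16.8 − 6.0) = 720 / 10.8 = 66.667 d.
At 21.6 °C: 720 / (21.6 − 6.0) = 720 / 15.6 = 46.154 d.
Difference = |66.667 − 46.154| = 20.513 ≈ 20.5 days.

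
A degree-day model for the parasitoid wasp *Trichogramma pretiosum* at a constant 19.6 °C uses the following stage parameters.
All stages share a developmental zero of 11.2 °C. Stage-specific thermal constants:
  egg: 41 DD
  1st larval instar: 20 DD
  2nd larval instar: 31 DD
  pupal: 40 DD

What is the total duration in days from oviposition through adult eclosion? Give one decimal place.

Daily accumulation at 19.6 °C = 19.6 − 11.2 = 8.4 DD/day.
Total K = 41 + 20 + 31 + 40 = 132 DD.
Total duration = 132 / 8.4 = 15.714 ≈ 15.7 days.

15.7 days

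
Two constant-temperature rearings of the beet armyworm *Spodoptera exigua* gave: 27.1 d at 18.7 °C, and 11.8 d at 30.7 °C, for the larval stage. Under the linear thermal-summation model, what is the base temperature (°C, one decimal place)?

Under the model K = D·(T − T_b), so D₁·(T₁ − T_b) = D₂·(T₂ − T_b).
27.1·(18.7 − T_b) = 11.8·(30.7 − T_b)
T_b = (27.1·18.7 − 11.8·30.7) / (27.1 − 11.8) = 144.51 / 15.3 = 9.445 °C ≈ 9.4 °C.

9.4 °C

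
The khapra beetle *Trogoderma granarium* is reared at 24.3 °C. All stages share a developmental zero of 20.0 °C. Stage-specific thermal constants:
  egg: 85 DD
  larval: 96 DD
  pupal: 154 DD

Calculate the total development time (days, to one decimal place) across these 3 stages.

Daily accumulation at 24.3 °C = 24.3 − 20.0 = 4.3 DD/day.
Total K = 85 + 96 + 154 = 335 DD.
Total duration = 335 / 4.3 = 77.907 ≈ 77.9 days.

77.9 days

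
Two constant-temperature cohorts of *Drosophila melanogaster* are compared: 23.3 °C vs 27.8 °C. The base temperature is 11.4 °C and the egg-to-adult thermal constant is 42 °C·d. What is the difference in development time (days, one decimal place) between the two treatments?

At 23.3 °C: 42 / (23.3 − 11.4) = 42 / 11.9 = 3.529 d.
At 27.8 °C: 42 / (27.8 − 11.4) = 42 / 16.4 = 2.561 d.
Difference = |3.529 − 2.561| = 0.968 ≈ 1.0 days.

1.0 days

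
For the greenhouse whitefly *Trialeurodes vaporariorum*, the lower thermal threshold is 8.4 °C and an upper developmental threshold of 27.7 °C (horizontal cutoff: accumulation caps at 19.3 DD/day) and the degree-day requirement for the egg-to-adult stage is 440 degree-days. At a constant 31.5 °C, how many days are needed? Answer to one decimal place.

22.8 days

Temperature 31.5 °C exceeds the upper threshold, so daily accumulation caps at 27.7 − 8.4 = 19.3 DD/day.
Duration = 440 / 19.3 = 22.798 ≈ 22.8 days.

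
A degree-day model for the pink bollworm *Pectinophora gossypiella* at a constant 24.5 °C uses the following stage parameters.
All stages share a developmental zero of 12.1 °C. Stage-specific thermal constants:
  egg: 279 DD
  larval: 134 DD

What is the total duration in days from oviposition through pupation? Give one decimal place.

Daily accumulation at 24.5 °C = 24.5 − 12.1 = 12.4 DD/day.
Total K = 279 + 134 = 413 DD.
Total duration = 413 / 12.4 = 33.306 ≈ 33.3 days.

33.3 days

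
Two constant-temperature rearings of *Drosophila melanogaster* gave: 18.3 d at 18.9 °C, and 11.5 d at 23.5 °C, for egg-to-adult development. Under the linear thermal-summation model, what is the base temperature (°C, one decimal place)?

11.1 °C

Linear rate model ⇒ the product D·(T − T_b) is constant across temperatures.
18.3·(18.9 − T_b) = 11.5·(23.5 − T_b)
T_b = (18.3·18.9 − 11.5·23.5) / (18.3 − 11.5) = 75.62 / 6.8 = 11.121 °C ≈ 11.1 °C.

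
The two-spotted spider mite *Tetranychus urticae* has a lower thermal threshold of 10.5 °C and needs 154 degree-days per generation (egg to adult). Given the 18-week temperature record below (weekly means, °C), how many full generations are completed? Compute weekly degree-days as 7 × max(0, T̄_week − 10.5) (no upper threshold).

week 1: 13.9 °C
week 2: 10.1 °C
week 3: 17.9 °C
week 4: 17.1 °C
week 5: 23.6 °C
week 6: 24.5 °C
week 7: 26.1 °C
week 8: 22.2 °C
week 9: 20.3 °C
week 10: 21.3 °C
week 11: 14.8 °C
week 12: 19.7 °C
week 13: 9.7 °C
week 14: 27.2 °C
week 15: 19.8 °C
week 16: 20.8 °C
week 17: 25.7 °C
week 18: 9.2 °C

7 generations

Weekly DD (7 × max(0, T̄ − 10.5)): 23.8, 0.0, 51.8, 46.2, 91.7, 98.0, 109.2, 81.9, 68.6, 75.6, 30.1, 64.4, 0.0, 116.9, 65.1, 72.1, 106.4, 0.0.
Season total = 1101.8 DD.
Complete generations = ⌊1101.8 / 154⌋ = 7.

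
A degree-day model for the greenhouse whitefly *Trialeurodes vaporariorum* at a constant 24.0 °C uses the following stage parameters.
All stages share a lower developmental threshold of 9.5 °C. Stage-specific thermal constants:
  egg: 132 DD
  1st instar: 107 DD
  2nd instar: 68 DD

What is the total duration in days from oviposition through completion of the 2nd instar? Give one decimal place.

21.2 days

Daily accumulation at 24.0 °C = 24.0 − 9.5 = 14.5 DD/day.
Total K = 132 + 107 + 68 = 307 DD.
Total duration = 307 / 14.5 = 21.172 ≈ 21.2 days.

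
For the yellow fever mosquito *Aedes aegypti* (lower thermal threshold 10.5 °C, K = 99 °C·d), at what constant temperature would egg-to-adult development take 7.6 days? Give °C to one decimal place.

23.5 °C

Required daily accumulation = 99 / 7.6 = 13.026 DD/day.
T = T_base + 13.026 = 10.5 + 13.026 = 23.526 ≈ 23.5 °C.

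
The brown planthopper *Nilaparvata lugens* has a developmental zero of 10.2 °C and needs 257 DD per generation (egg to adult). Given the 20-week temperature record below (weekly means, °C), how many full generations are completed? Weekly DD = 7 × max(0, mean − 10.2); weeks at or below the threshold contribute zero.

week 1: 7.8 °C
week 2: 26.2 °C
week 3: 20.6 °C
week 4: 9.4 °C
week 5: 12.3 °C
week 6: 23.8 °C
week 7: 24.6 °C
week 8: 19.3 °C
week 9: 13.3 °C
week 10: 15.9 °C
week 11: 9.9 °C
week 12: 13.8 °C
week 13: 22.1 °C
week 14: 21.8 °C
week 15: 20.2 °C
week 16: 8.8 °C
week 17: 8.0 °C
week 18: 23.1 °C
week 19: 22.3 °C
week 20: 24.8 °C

Weekly DD (7 × max(0, T̄ − 10.2)): 0.0, 112.0, 72.8, 0.0, 14.7, 95.2, 100.8, 63.7, 21.7, 39.9, 0.0, 25.2, 83.3, 81.2, 70.0, 0.0, 0.0, 90.3, 84.7, 102.2.
Season total = 1057.7 DD.
Complete generations = ⌊1057.7 / 257⌋ = 4.

4 generations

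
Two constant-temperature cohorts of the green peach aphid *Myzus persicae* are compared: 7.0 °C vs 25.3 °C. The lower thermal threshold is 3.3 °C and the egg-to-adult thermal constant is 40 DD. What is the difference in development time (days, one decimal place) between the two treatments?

9.0 days

At 7.0 °C: 40 / (7.0 − 3.3) = 40 / 3.7 = 10.811 d.
At 25.3 °C: 40 / (25.3 − 3.3) = 40 / 22.0 = 1.818 d.
Difference = |10.811 − 1.818| = 8.993 ≈ 9.0 days.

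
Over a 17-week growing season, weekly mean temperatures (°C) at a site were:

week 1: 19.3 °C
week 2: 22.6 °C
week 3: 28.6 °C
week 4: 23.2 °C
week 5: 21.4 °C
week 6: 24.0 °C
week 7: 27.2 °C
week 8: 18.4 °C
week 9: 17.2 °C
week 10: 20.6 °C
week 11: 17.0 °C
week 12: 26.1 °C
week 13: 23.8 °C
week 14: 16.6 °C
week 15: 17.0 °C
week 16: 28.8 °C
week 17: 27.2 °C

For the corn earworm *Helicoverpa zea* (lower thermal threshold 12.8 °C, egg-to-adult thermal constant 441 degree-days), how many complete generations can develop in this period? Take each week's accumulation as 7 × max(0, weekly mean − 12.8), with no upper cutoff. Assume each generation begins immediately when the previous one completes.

Weekly DD (7 × max(0, T̄ − 12.8)): 45.5, 68.6, 110.6, 72.8, 60.2, 78.4, 100.8, 39.2, 30.8, 54.6, 29.4, 93.1, 77.0, 26.6, 29.4, 112.0, 100.8.
Season total = 1129.8 DD.
Complete generations = ⌊1129.8 / 441⌋ = 2.

2 generations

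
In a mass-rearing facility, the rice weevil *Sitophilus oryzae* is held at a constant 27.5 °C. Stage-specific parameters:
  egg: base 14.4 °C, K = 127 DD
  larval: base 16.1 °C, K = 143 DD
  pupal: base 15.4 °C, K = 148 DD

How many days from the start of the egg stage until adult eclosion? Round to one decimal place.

34.5 days

egg: 127 / (27.5 − 14.4) = 127 / 13.1 = 9.695 d.
larval: 143 / (27.5 − 16.1) = 143 / 11.4 = 12.544 d.
pupal: 148 / (27.5 − 15.4) = 148 / 12.1 = 12.231 d.
Sum = 34.470 ≈ 34.5 days.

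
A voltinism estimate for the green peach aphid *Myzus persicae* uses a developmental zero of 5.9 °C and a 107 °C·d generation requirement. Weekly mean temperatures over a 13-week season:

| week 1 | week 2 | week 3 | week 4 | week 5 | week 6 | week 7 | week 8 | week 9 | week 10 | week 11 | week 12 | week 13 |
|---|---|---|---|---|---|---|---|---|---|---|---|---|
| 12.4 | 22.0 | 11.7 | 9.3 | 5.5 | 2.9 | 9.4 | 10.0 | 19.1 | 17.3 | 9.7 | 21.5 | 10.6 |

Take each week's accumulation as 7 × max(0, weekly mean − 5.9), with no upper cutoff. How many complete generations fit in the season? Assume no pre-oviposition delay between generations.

5 generations

Weekly DD (7 × max(0, T̄ − 5.9)): 45.5, 112.7, 40.6, 23.8, 0.0, 0.0, 24.5, 28.7, 92.4, 79.8, 26.6, 109.2, 32.9.
Season total = 616.7 DD.
Complete generations = ⌊616.7 / 107⌋ = 5.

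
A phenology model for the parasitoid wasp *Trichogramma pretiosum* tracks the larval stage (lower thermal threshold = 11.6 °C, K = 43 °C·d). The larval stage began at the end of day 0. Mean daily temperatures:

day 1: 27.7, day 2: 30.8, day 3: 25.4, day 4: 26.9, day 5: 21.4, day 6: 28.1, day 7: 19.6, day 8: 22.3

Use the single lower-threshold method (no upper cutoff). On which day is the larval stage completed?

day 3

Daily DD above 11.6 °C: 16.1, 19.2, 13.8, 15.3, 9.8, 16.5, 8.0, 10.7.
Cumulative: 16.1, 35.3, 49.1, 64.4, 74.2, 90.7, 98.7, 109.4.
The total first reaches 43 DD on day 3.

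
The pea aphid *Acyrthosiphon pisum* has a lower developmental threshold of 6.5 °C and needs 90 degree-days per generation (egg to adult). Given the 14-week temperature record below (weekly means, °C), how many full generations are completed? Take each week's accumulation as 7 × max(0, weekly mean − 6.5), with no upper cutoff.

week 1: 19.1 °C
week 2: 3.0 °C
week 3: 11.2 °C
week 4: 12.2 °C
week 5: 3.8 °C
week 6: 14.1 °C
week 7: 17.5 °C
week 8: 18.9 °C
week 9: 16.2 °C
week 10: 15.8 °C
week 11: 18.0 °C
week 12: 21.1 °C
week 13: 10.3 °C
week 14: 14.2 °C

8 generations

Weekly DD (7 × max(0, T̄ − 6.5)): 88.2, 0.0, 32.9, 39.9, 0.0, 53.2, 77.0, 86.8, 67.9, 65.1, 80.5, 102.2, 26.6, 53.9.
Season total = 774.2 DD.
Complete generations = ⌊774.2 / 90⌋ = 8.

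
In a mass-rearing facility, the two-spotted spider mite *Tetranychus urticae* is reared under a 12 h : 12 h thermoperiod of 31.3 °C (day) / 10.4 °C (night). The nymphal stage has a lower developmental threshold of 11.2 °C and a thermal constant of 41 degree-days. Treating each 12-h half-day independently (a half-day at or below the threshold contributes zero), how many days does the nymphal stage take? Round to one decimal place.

Day half: max(0, 31.3 − 11.2) × 0.5 = 20.1 × 0.5 = 10.05 DD.
Night half: max(0, 10.4 − 11.2) × 0.5 = 0.0 × 0.5 = 0.00 DD.
Per 24 h: 10.05 DD/day.
Duration = 41 / 10.05 = 4.080 ≈ 4.1 days.

4.1 days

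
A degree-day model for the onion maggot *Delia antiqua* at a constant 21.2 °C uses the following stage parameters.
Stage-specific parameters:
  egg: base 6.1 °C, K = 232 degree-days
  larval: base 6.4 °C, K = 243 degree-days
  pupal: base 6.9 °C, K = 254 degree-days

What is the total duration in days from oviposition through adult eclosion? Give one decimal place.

egg: 232 / (21.2 − 6.1) = 232 / 15.1 = 15.364 d.
larval: 243 / (21.2 − 6.4) = 243 / 14.8 = 16.419 d.
pupal: 254 / (21.2 − 6.9) = 254 / 14.3 = 17.762 d.
Sum = 49.545 ≈ 49.5 days.

49.5 days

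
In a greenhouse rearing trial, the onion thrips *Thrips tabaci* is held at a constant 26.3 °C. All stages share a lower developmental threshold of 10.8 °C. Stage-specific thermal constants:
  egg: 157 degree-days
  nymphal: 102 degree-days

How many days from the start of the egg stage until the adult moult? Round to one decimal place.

Daily accumulation at 26.3 °C = 26.3 − 10.8 = 15.5 DD/day.
Total K = 157 + 102 = 259 DD.
Total duration = 259 / 15.5 = 16.710 ≈ 16.7 days.

16.7 days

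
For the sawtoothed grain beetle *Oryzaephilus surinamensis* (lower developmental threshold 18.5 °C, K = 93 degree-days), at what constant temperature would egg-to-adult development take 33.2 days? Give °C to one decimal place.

Required daily accumulation = 93 / 33.2 = 2.801 DD/day.
T = T_base + 2.801 = 18.5 + 2.801 = 21.301 ≈ 21.3 °C.

21.3 °C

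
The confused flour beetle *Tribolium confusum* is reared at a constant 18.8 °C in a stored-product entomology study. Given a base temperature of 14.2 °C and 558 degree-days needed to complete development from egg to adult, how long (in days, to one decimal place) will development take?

Daily accumulation = 18.8 − 14.2 = 4.6 DD/day.
Duration = 558 / 4.6 = 121.304 ≈ 121.3 days.

121.3 days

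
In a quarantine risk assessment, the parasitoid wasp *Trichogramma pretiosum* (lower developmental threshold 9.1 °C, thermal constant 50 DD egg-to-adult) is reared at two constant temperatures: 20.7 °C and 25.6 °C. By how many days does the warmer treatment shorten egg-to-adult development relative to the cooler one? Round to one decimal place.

1.3 days

At 20.7 °C: 50 / (20.7 − 9.1) = 50 / 11.6 = 4.310 d.
At 25.6 °C: 50 / (25.6 − 9.1) = 50 / 16.5 = 3.030 d.
Difference = |4.310 − 3.030| = 1.280 ≈ 1.3 days.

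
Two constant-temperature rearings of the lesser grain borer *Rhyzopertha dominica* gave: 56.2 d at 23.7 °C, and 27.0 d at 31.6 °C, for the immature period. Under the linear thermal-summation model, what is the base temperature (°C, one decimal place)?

16.4 °C

Linear rate model ⇒ the product D·(T − T_b) is constant across temperatures.
56.2·(23.7 − T_b) = 27.0·(31.6 − T_b)
T_b = (56.2·23.7 − 27.0·31.6) / (56.2 − 27.0) = 478.74 / 29.2 = 16.395 °C ≈ 16.4 °C.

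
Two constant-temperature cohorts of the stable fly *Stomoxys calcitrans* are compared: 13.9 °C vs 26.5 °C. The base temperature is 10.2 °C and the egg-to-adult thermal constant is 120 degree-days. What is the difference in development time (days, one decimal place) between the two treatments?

25.1 days

At 13.9 °C: 120 / (13.9 − 10.2) = 120 / 3.7 = 32.432 d.
At 26.5 °C: 120 / (26.5 − 10.2) = 120 / 16.3 = 7.362 d.
Difference = |32.432 − 7.362| = 25.070 ≈ 25.1 days.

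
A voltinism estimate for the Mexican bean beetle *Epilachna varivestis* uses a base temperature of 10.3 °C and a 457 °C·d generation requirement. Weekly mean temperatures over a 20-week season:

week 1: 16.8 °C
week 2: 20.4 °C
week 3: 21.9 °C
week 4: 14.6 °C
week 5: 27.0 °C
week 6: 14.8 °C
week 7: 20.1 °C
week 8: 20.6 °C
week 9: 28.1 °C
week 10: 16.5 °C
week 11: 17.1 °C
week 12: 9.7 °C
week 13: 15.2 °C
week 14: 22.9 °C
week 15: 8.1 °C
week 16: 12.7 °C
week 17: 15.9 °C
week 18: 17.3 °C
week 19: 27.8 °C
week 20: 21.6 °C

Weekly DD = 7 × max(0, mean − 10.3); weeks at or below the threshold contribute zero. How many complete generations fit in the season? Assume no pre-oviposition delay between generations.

Weekly DD (7 × max(0, T̄ − 10.3)): 45.5, 70.7, 81.2, 30.1, 116.9, 31.5, 68.6, 72.1, 124.6, 43.4, 47.6, 0.0, 34.3, 88.2, 0.0, 16.8, 39.2, 49.0, 122.5, 79.1.
Season total = 1161.3 DD.
Complete generations = ⌊1161.3 / 457⌋ = 2.

2 generations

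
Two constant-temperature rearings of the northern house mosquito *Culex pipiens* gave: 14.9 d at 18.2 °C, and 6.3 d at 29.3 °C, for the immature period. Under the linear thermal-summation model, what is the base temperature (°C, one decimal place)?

Linear rate model ⇒ the product D·(T − T_b) is constant across temperatures.
14.9·(18.2 − T_b) = 6.3·(29.3 − T_b)
T_b = (14.9·18.2 − 6.3·29.3) / (14.9 − 6.3) = 86.59 / 8.6 = 10.069 °C ≈ 10.1 °C.

10.1 °C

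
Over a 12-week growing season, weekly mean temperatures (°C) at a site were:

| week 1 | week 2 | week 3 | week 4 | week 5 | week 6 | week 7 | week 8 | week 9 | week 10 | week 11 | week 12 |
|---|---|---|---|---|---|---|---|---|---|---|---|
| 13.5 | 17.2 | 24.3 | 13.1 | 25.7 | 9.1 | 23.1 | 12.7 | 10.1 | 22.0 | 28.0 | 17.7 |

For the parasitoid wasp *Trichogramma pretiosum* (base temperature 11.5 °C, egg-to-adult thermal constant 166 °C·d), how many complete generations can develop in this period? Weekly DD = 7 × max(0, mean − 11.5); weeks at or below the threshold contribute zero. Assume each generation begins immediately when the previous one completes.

Weekly DD (7 × max(0, T̄ − 11.5)): 14.0, 39.9, 89.6, 11.2, 99.4, 0.0, 81.2, 8.4, 0.0, 73.5, 115.5, 43.4.
Season total = 576.1 DD.
Complete generations = ⌊576.1 / 166⌋ = 3.

3 generations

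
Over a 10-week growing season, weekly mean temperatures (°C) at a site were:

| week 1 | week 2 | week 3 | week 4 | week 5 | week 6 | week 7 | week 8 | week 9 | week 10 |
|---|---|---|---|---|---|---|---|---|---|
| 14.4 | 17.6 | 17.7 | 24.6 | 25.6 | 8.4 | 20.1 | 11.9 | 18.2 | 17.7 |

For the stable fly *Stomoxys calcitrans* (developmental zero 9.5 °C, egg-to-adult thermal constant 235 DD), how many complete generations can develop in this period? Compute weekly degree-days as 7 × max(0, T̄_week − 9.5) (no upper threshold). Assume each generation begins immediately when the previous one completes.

Weekly DD (7 × max(0, T̄ − 9.5)): 34.3, 56.7, 57.4, 105.7, 112.7, 0.0, 74.2, 16.8, 60.9, 57.4.
Season total = 576.1 DD.
Complete generations = ⌊576.1 / 235⌋ = 2.

2 generations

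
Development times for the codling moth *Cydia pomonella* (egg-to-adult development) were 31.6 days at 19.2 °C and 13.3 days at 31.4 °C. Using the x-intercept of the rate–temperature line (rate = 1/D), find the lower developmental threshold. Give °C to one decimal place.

10.3 °C

Equal thermal constants: D₁(T₁ − T_b) = D₂(T₂ − T_b).
31.6·(19.2 − T_b) = 13.3·(31.4 − T_b)
T_b = (31.6·19.2 − 13.3·31.4) / (31.6 − 13.3) = 189.10 / 18.3 = 10.333 °C ≈ 10.3 °C.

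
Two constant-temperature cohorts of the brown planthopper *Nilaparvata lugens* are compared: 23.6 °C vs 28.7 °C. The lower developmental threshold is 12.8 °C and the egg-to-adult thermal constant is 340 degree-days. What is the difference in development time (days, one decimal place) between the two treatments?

10.1 days

At 23.6 °C: 340 / (23.6 − 12.8) = 340 / 10.8 = 31.481 d.
At 28.7 °C: 340 / (28.7 − 12.8) = 340 / 15.9 = 21.384 d.
Difference = |31.481 − 21.384| = 10.098 ≈ 10.1 days.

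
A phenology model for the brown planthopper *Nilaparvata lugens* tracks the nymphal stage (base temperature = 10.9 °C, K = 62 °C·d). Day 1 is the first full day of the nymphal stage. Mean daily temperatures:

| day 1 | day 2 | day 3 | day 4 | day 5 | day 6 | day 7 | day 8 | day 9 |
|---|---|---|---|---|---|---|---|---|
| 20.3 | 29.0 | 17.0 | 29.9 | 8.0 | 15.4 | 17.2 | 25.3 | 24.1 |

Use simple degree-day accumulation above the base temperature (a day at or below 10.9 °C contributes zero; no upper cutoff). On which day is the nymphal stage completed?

day 7

Daily DD above 10.9 °C: 9.4, 18.1, 6.1, 19.0, 0.0, 4.5, 6.3, 14.4, 13.2.
Cumulative: 9.4, 27.5, 33.6, 52.6, 52.6, 57.1, 63.4, 77.8, 91.0.
The total first reaches 62 DD on day 7.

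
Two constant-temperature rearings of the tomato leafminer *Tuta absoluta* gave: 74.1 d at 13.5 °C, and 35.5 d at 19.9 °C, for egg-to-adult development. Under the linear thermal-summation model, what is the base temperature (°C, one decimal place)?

Equal thermal constants: D₁(T₁ − T_b) = D₂(T₂ − T_b).
74.1·(13.5 − T_b) = 35.5·(19.9 − T_b)
T_b = (74.1·13.5 − 35.5·19.9) / (74.1 − 35.5) = 293.90 / 38.6 = 7.614 °C ≈ 7.6 °C.

7.6 °C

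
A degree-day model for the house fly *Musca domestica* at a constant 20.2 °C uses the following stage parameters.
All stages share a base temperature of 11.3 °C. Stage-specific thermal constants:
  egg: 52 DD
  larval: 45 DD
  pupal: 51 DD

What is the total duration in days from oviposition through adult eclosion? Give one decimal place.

16.6 days

Daily accumulation at 20.2 °C = 20.2 − 11.3 = 8.9 DD/day.
Total K = 52 + 45 + 51 = 148 DD.
Total duration = 148 / 8.9 = 16.629 ≈ 16.6 days.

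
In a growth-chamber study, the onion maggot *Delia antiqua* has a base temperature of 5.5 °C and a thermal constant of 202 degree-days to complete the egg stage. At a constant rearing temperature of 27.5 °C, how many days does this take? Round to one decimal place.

Daily accumulation = 27.5 − 5.5 = 22.0 DD/day.
Duration = 202 / 22.0 = 9.182 ≈ 9.2 days.

9.2 days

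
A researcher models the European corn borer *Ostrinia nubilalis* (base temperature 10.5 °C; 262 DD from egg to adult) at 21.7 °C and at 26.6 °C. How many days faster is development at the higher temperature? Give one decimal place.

7.1 days

At 21.7 °C: 262 / (21.7 − 10.5) = 262 / 11.2 = 23.393 d.
At 26.6 °C: 262 / (26.6 − 10.5) = 262 / 16.1 = 16.273 d.
Difference = |23.393 − 16.273| = 7.120 ≈ 7.1 days.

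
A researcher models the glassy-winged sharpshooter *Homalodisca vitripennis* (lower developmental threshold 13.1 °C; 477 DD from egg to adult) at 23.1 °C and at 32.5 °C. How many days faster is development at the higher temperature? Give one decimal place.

At 23.1 °C: 477 / (23.1 − 13.1) = 477 / 10.0 = 47.700 d.
At 32.5 °C: 477 / (32.5 − 13.1) = 477 / 19.4 = 24.588 d.
Difference = |47.700 − 24.588| = 23.112 ≈ 23.1 days.

23.1 days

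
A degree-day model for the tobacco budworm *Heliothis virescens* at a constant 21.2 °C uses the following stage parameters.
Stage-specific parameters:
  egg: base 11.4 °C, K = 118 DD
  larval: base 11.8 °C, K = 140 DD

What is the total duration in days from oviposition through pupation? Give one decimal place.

26.9 days

egg: 118 / (21.2 − 11.4) = 118 / 9.8 = 12.041 d.
larval: 140 / (21.2 − 11.8) = 140 / 9.4 = 14.894 d.
Sum = 26.934 ≈ 26.9 days.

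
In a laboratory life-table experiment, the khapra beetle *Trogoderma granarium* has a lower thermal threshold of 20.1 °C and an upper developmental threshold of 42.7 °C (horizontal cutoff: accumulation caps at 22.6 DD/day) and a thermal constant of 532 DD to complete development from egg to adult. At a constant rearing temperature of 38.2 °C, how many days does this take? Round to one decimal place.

29.4 days

Daily accumulation = 38.2 − 20.1 = 18.1 DD/day.
Duration = 532 / 18.1 = 29.392 ≈ 29.4 days.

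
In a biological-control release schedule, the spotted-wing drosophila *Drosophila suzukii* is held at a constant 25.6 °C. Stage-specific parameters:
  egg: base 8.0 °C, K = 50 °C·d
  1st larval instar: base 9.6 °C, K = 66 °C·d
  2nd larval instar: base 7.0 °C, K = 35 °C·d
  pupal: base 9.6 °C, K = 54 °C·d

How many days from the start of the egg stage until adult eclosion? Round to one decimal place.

egg: 50 / (25.6 − 8.0) = 50 / 17.6 = 2.841 d.
1st larval instar: 66 / (25.6 − 9.6) = 66 / 16.0 = 4.125 d.
2nd larval instar: 35 / (25.6 − 7.0) = 35 / 18.6 = 1.882 d.
pupal: 54 / (25.6 − 9.6) = 54 / 16.0 = 3.375 d.
Sum = 12.223 ≈ 12.2 days.

12.2 days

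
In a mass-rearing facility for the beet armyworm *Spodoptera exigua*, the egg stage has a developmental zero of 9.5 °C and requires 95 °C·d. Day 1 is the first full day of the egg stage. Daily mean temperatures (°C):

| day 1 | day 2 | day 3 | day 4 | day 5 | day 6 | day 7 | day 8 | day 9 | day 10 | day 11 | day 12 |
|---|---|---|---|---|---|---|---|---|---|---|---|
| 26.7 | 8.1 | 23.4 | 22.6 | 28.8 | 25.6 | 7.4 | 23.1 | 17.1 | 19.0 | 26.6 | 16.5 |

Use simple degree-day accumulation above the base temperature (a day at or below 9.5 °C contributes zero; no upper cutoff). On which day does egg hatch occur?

Daily DD above 9.5 °C: 17.2, 0.0, 13.9, 13.1, 19.3, 16.1, 0.0, 13.6, 7.6, 9.5, 17.1, 7.0.
Cumulative: 17.2, 17.2, 31.1, 44.2, 63.5, 79.6, 79.6, 93.2, 100.8, 110.3, 127.4, 134.4.
The total first reaches 95 DD on day 9.

day 9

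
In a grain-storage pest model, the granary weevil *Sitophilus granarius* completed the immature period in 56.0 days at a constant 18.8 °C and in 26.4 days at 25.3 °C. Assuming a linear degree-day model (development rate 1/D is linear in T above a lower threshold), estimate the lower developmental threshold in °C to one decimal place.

Under the model K = D·(T − T_b), so D₁·(T₁ − T_b) = D₂·(T₂ − T_b).
56.0·(18.8 − T_b) = 26.4·(25.3 − T_b)
T_b = (56.0·18.8 − 26.4·25.3) / (56.0 − 26.4) = 384.88 / 29.6 = 13.003 °C ≈ 13.0 °C.

13.0 °C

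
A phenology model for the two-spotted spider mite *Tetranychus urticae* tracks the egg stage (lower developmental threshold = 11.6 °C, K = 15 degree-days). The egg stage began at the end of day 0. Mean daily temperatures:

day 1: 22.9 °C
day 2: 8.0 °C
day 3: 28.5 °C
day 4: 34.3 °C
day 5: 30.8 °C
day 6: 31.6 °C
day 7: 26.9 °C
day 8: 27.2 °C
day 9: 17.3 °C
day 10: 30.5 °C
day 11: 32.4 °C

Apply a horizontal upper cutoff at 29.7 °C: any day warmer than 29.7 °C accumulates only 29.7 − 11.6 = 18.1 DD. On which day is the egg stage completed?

day 3

Daily DD above 11.6 °C (capped at 18.1): 11.3, 0.0, 16.9, 18.1, 18.1, 18.1, 15.3, 15.6, 5.7, 18.1, 18.1.
Cumulative: 11.3, 11.3, 28.2, 46.3, 64.4, 82.5, 97.8, 113.4, 119.1, 137.2, 155.3.
The total first reaches 15 DD on day 3.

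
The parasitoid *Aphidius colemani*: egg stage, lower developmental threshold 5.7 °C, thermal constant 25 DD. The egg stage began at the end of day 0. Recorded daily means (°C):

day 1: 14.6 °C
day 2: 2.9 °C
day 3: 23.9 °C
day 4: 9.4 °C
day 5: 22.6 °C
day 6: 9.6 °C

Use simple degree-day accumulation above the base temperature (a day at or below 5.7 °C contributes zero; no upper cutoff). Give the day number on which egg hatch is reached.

Daily DD above 5.7 °C: 8.9, 0.0, 18.2, 3.7, 16.9, 3.9.
Cumulative: 8.9, 8.9, 27.1, 30.8, 47.7, 51.6.
The total first reaches 25 DD on day 3.

day 3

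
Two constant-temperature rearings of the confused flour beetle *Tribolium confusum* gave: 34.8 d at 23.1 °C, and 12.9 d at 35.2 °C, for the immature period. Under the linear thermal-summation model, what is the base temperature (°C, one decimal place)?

16.0 °C

Equal thermal constants: D₁(T₁ − T_b) = D₂(T₂ − T_b).
34.8·(23.1 − T_b) = 12.9·(35.2 − T_b)
T_b = (34.8·23.1 − 12.9·35.2) / (34.8 − 12.9) = 349.80 / 21.9 = 15.973 °C ≈ 16.0 °C.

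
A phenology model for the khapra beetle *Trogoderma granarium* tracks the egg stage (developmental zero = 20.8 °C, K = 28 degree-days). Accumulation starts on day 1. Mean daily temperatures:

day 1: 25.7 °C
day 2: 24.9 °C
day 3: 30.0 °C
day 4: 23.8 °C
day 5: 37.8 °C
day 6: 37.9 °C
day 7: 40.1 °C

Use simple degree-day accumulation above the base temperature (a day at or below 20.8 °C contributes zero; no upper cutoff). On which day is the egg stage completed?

Daily DD above 20.8 °C: 4.9, 4.1, 9.2, 3.0, 17.0, 17.1, 19.3.
Cumulative: 4.9, 9.0, 18.2, 21.2, 38.2, 55.3, 74.6.
The total first reaches 28 DD on day 5.

day 5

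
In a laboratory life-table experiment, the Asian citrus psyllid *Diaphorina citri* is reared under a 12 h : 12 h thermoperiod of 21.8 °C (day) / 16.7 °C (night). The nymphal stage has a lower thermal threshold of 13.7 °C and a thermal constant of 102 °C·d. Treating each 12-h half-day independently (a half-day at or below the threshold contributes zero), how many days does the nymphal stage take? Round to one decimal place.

18.4 days

Day half: max(0, 21.8 − 13.7) × 0.5 = 8.1 × 0.5 = 4.05 DD.
Night half: max(0, 16.7 − 13.7) × 0.5 = 3.0 × 0.5 = 1.50 DD.
Per 24 h: 5.55 DD/day.
Duration = 102 / 5.55 = 18.378 ≈ 18.4 days.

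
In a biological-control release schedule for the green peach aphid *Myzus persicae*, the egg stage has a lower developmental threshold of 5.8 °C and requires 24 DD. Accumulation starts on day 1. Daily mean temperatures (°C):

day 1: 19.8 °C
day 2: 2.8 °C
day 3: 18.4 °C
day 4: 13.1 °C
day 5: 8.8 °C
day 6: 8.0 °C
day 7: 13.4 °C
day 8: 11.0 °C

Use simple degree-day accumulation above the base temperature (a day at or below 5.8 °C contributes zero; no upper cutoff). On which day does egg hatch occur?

Daily DD above 5.8 °C: 14.0, 0.0, 12.6, 7.3, 3.0, 2.2, 7.6, 5.2.
Cumulative: 14.0, 14.0, 26.6, 33.9, 36.9, 39.1, 46.7, 51.9.
The total first reaches 24 DD on day 3.

day 3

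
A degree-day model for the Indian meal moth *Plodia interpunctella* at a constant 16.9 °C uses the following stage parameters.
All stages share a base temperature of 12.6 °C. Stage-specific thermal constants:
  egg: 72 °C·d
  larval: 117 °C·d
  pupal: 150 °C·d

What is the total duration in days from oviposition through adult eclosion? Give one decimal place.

Daily accumulation at 16.9 °C = 16.9 − 12.6 = 4.3 DD/day.
Total K = 72 + 117 + 150 = 339 DD.
Total duration = 339 / 4.3 = 78.837 ≈ 78.8 days.

78.8 days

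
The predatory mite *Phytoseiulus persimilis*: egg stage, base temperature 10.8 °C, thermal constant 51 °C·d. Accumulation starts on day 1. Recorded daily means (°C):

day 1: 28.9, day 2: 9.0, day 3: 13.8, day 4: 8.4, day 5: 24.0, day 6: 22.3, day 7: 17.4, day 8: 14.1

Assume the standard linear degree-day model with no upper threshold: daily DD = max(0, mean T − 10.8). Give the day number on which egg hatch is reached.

day 7

Daily DD above 10.8 °C: 18.1, 0.0, 3.0, 0.0, 13.2, 11.5, 6.6, 3.3.
Cumulative: 18.1, 18.1, 21.1, 21.1, 34.3, 45.8, 52.4, 55.7.
The total first reaches 51 DD on day 7.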